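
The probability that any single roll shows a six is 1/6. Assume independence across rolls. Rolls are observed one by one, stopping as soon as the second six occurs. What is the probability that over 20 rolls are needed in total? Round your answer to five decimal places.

Needing more than 20 rolls ⇔ fewer than 2 successes in the first 20. With X ~ Binomial(20, 0.166667), P(Y > 20) = P(X ≤ 1).
  k=0: C(20,0)·0.166667^0·0.833333^20 = 0.0260841
  k=1: C(20,1)·0.166667^1·0.833333^19 = 0.1043362
P(X ≤ 1) = 0.1304203

0.13042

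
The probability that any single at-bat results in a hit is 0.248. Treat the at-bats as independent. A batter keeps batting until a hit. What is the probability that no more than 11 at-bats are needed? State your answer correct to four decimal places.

Y = number of at-bats to the first success; geometric, p = 0.248.
P(Y ≤ 11) = 1 − (1−p)^11 = 1 − 0.043491 = 0.956509

0.9565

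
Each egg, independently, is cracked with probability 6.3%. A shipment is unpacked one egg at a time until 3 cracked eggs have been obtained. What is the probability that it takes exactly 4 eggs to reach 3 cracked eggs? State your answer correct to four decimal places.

0.0007

Y = trial on which the third success occurs; negative binomial, r=3, p=0.063.
P(Y=4) = C(3,2) · p^3 · (1−p)^1
= 3 · 0.00025005 · 0.937 = 0.000703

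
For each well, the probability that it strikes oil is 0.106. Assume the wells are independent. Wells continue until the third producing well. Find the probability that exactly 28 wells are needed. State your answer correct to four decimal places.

0.0254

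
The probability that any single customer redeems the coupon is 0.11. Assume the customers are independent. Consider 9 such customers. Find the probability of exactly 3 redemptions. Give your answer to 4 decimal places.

0.0556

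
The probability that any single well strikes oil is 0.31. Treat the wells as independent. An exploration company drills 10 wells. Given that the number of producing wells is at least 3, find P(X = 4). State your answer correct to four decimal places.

X ~ Binomial(10, 0.31). Want P(X=4 | X≥3) = P(X=4) / P(X≥3).
P(X=4) = C(10,4)·0.31^4·0.69^6 = 0.209296
P(X≥3) = 1 − 0.024462 − 0.109901 − 0.222192 = 0.643444
Ratio = 0.209296 / 0.643444 = 0.325274

0.3253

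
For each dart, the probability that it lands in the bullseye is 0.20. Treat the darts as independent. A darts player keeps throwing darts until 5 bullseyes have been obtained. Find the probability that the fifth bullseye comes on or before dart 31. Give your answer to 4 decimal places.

Finishing within 31 darts ⇔ at least 5 successes in the first 31. With X ~ Binomial(31, 0.20), P(Y ≤ 31) = 1 − P(X ≤ 4).
  k=0: C(31,0)·0.20^0·0.80^31 = 0.000990
  k=1: C(31,1)·0.20^1·0.80^30 = 0.007675
  k=2: C(31,2)·0.20^2·0.80^29 = 0.028782
  k=3: C(31,3)·0.20^3·0.80^28 = 0.069557
  k=4: C(31,4)·0.20^4·0.80^27 = 0.121724
1 − 0.228729 = 0.771271

0.7713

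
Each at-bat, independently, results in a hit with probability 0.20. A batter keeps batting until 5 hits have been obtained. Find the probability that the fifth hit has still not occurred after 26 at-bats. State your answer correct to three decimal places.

Needing more than 26 at-bats ⇔ fewer than 5 successes in the first 26. With X ~ Binomial(26, 0.20), P(Y > 26) = P(X ≤ 4).
  k=0: C(26,0)·0.20^0·0.80^26 = 0.00302
  k=1: C(26,1)·0.20^1·0.80^25 = 0.01965
  k=2: C(26,2)·0.20^2·0.80^24 = 0.06139
  k=3: C(26,3)·0.20^3·0.80^23 = 0.12278
  k=4: C(26,4)·0.20^4·0.80^22 = 0.17650
P(X ≤ 4) = 0.38334

0.383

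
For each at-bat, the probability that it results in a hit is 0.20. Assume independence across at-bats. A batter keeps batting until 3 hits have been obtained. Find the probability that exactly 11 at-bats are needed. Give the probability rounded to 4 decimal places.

0.0604

Y = trial on which the third success occurs; negative binomial, r=3, p=0.20.
P(Y=11) = C(10,2) · p^3 · (1−p)^8
= 45 · 0.008 · 0.16777 = 0.060398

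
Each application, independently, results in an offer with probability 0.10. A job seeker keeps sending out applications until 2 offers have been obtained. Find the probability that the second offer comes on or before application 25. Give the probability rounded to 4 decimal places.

0.7288

Finishing within 25 applications ⇔ at least 2 successes in the first 25. With X ~ Binomial(25, 0.10), P(Y ≤ 25) = 1 − P(X ≤ 1).
  k=0: C(25,0)·0.10^0·0.90^25 = 0.071790
  k=1: C(25,1)·0.10^1·0.90^24 = 0.199416
1 − 0.271206 = 0.728794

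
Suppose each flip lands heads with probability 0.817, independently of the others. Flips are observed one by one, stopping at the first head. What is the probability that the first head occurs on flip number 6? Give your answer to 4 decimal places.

0.0002

Geometric (trials to first success), p = 0.817.
P(Y = 6) = (1−p)^5 · p = 0.00020524 · 0.817 = 0.000168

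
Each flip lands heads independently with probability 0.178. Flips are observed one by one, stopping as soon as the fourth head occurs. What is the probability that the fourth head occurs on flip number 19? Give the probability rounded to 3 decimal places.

0.043

Y = trial on which the fourth success occurs; negative binomial, r=4, p=0.178.
P(Y=19) = C(18,3) · p^4 · (1−p)^15
= 816 · 0.0010039 · 0.052854 = 0.04330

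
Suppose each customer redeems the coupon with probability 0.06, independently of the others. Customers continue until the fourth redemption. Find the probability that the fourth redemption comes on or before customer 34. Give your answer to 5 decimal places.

Finishing within 34 customers ⇔ at least 4 successes in the first 34. With X ~ Binomial(34, 0.06), P(Y ≤ 34) = 1 − P(X ≤ 3).
  k=0: C(34,0)·0.06^0·0.94^34 = 0.1219964
  k=1: C(34,1)·0.06^1·0.94^33 = 0.2647581
  k=2: C(34,2)·0.06^2·0.94^32 = 0.2788410
  k=3: C(34,3)·0.06^3·0.94^31 = 0.1898492
1 − 0.8554448 = 0.1445552

0.14456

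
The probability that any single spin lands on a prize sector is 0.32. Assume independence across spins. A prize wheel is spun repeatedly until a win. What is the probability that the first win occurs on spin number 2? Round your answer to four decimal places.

Geometric (trials to first success), p = 0.32.
P(Y = 2) = (1−p)^1 · p = 0.68 · 0.32 = 0.217600

0.2176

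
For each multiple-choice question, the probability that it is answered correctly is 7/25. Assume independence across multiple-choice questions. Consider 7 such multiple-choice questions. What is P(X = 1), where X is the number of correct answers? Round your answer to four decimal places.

0.2731

X ~ Binomial(n=7, p=0.28).
P(X=1) = C(7,1) · p^1 · (1−p)^6
= 7 · 0.28 · 0.13931 = 0.273056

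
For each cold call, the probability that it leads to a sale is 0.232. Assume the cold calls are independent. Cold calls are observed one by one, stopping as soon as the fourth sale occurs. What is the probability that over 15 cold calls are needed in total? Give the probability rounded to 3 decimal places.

0.527

Needing more than 15 cold calls ⇔ fewer than 4 successes in the first 15. With X ~ Binomial(15, 0.232), P(Y > 15) = P(X ≤ 3).
  k=0: C(15,0)·0.232^0·0.768^15 = 0.01907
  k=1: C(15,1)·0.232^1·0.768^14 = 0.08642
  k=2: C(15,2)·0.232^2·0.768^13 = 0.18275
  k=3: C(15,3)·0.232^3·0.768^12 = 0.23923
P(X ≤ 3) = 0.52748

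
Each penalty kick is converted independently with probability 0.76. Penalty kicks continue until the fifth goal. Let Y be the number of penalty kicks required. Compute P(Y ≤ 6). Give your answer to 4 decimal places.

Finishing within 6 penalty kicks ⇔ at least 5 successes in the first 6. With X ~ Binomial(6, 0.76), P(Y ≤ 6) = 1 − P(X ≤ 4).
  k=0: C(6,0)·0.76^0·0.24^6 = 0.000191
  k=1: C(6,1)·0.76^1·0.24^5 = 0.003631
  k=2: C(6,2)·0.76^2·0.24^4 = 0.028745
  k=3: C(6,3)·0.76^3·0.24^3 = 0.121368
  k=4: C(6,4)·0.76^4·0.24^2 = 0.288249
1 − 0.442184 = 0.557816

0.5578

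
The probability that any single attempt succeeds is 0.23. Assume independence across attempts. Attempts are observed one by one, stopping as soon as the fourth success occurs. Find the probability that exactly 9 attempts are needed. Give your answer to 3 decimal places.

0.042

Y = trial on which the fourth success occurs; negative binomial, r=4, p=0.23.
P(Y=9) = C(8,3) · p^4 · (1−p)^5
= 56 · 0.0027984 · 0.27068 = 0.04242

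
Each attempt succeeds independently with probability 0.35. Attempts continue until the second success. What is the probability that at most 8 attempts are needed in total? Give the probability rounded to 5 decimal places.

Finishing within 8 attempts ⇔ at least 2 successes in the first 8. With X ~ Binomial(8, 0.35), P(Y ≤ 8) = 1 − P(X ≤ 1).
  k=0: C(8,0)·0.35^0·0.65^8 = 0.0318645
  k=1: C(8,1)·0.35^1·0.65^7 = 0.1372624
1 − 0.1691269 = 0.8308731

0.83087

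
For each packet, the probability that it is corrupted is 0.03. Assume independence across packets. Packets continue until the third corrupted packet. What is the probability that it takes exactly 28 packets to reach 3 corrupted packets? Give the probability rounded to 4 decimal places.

0.0044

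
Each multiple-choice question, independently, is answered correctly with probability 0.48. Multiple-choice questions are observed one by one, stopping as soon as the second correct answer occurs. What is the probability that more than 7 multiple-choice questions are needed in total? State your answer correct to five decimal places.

Needing more than 7 multiple-choice questions ⇔ fewer than 2 successes in the first 7. With X ~ Binomial(7, 0.48), P(Y > 7) = P(X ≤ 1).
  k=0: C(7,0)·0.48^0·0.52^7 = 0.0102807
  k=1: C(7,1)·0.48^1·0.52^6 = 0.0664292
P(X ≤ 1) = 0.0767100

0.07671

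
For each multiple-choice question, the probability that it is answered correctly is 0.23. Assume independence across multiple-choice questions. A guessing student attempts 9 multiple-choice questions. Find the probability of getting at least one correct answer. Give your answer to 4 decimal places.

P(at least one) = 1 − P(none) = 1 − (1 − 0.23)^9
= 1 − 0.095152 = 0.904848

0.9048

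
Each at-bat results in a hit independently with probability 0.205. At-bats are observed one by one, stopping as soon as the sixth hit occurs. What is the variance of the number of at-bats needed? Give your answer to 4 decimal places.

Y = total at-bats until the sixth success; negative binomial with r=6, p=0.205.
Var(Y) = r(1−p)/p² = 6·0.795 / 0.205² = 113.503867

113.5039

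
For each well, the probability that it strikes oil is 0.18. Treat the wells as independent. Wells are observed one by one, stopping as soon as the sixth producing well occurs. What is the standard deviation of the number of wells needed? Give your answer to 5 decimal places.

12.32282

Y = total wells until the sixth success; negative binomial with r=6, p=0.18.
SD(Y) = √[r(1−p)/p²] = √(151.8518519) = 12.3228183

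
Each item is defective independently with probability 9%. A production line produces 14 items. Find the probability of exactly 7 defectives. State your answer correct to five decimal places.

X ~ Binomial(n=14, p=0.09).
P(X=7) = C(14,7) · p^7 · (1−p)^7
= 3432 · 4.783e-08 · 0.51676 = 0.0000848

0.00008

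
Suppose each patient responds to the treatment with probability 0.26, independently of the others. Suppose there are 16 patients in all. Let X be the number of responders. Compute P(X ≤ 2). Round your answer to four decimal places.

0.1733

X ~ Binomial(16, 0.26); P(X ≤ 2) = Σ C(16,k) p^k (1−p)^(16−k) over k:
  k=0: C(16,0)·0.26^0·0.74^16 = 0.008086
  k=1: C(16,1)·0.26^1·0.74^15 = 0.045454
  k=2: C(16,2)·0.26^2·0.74^14 = 0.119777
Total = 0.173316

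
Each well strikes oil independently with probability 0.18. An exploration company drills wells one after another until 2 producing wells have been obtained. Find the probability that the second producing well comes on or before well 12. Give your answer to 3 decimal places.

0.664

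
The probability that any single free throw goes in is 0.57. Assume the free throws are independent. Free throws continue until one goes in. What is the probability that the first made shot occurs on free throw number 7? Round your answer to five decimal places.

Geometric (trials to first success), p = 0.57.
P(Y = 7) = (1−p)^6 · p = 0.0063214 · 0.57 = 0.0036032

0.00360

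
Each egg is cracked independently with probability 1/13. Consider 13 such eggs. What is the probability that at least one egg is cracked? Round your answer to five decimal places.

0.64674

P(at least one) = 1 − P(none) = 1 − (1 − 0.076923)^13
= 1 − 0.3532585 = 0.6467415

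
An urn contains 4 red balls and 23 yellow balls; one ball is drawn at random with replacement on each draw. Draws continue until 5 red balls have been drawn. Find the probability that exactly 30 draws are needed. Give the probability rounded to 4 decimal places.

0.0308

Y = trial on which the fifth success occurs; negative binomial, r=5, p=0.148148.
P(Y=30) = C(29,4) · p^5 · (1−p)^25
= 23751 · 7.1364e-05 · 0.018159 = 0.030780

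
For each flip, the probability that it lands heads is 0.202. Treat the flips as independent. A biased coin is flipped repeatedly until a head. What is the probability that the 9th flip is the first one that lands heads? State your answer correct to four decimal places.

Geometric (trials to first success), p = 0.202.
P(Y = 9) = (1−p)^8 · p = 0.16445 · 0.202 = 0.033218

0.0332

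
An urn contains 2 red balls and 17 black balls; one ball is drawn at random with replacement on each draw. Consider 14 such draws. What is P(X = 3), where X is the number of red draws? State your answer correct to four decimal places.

X ~ Binomial(n=14, p=0.105263).
P(X=3) = C(14,3) · p^3 · (1−p)^11
= 364 · 0.0011664 · 0.2942 = 0.124905

0.1249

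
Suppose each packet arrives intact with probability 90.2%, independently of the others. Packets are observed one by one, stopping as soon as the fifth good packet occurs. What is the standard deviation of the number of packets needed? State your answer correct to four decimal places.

0.7761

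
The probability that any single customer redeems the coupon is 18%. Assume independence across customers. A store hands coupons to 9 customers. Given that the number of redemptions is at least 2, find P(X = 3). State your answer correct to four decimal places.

0.2971

X ~ Binomial(9, 0.18). Want P(X=3 | X≥2) = P(X=3) / P(X≥2).
P(X=3) = C(9,3)·0.18^3·0.82^6 = 0.148929
P(X≥2) = 1 − 0.167620 − 0.331151 = 0.501230
Ratio = 0.148929 / 0.501230 = 0.297128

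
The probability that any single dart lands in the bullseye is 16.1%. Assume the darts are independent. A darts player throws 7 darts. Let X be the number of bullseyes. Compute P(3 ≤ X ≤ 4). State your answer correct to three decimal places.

X ~ Binomial(7, 0.161); P(3 ≤ X ≤ 4) = Σ C(7,k) p^k (1−p)^(7−k) over k:
  k=3: C(7,3)·0.161^3·0.839^4 = 0.07238
  k=4: C(7,4)·0.161^4·0.839^3 = 0.01389
Total = 0.08626

0.086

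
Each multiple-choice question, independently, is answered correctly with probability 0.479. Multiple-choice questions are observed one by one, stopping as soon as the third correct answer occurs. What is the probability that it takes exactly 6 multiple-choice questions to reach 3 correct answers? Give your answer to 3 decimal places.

0.155

Y = trial on which the third success occurs; negative binomial, r=3, p=0.479.
P(Y=6) = C(5,2) · p^3 · (1−p)^3
= 10 · 0.1099 · 0.14142 = 0.15542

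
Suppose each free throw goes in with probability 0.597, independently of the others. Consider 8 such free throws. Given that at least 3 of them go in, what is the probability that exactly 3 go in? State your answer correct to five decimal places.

0.13356

X ~ Binomial(8, 0.597). Want P(X=3 | X≥3) = P(X=3) / P(X≥3).
P(X=3) = C(8,3)·0.597^3·0.403^5 = 0.1266591
P(X≥3) = 1 − 0.0006957 − 0.0082452 − 0.0427501 = 0.9483090
Ratio = 0.1266591 / 0.9483090 = 0.1335631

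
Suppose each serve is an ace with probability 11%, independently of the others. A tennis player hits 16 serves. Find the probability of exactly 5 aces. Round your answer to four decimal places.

0.0195

X ~ Binomial(n=16, p=0.11).
P(X=5) = C(16,5) · p^5 · (1−p)^11
= 4368 · 1.6105e-05 · 0.27752 = 0.019523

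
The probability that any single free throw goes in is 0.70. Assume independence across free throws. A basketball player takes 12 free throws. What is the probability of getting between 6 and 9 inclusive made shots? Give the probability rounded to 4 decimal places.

X ~ Binomial(12, 0.70); P(6 ≤ X ≤ 9) = Σ C(12,k) p^k (1−p)^(12−k) over k:
  k=6: C(12,6)·0.70^6·0.30^6 = 0.079248
  k=7: C(12,7)·0.70^7·0.30^5 = 0.158496
  k=8: C(12,8)·0.70^8·0.30^4 = 0.231140
  k=9: C(12,9)·0.70^9·0.30^3 = 0.239700
Total = 0.708584

0.7086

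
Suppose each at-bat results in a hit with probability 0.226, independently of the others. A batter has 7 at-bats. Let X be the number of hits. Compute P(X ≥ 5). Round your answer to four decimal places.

X ~ Binomial(7, 0.226); P(X ≥ 5) = Σ C(7,k) p^k (1−p)^(7−k) over k:
  k=5: C(7,5)·0.226^5·0.774^2 = 0.007417
  k=6: C(7,6)·0.226^6·0.774^1 = 0.000722
  k=7: C(7,7)·0.226^7·0.774^0 = 0.000030
Total = 0.008169

0.0082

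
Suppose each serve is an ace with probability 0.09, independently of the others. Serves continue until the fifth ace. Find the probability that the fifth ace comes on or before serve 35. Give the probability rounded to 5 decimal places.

0.20318

Finishing within 35 serves ⇔ at least 5 successes in the first 35. With X ~ Binomial(35, 0.09), P(Y ≤ 35) = 1 − P(X ≤ 4).
  k=0: C(35,0)·0.09^0·0.91^35 = 0.0368510
  k=1: C(35,1)·0.09^1·0.91^34 = 0.1275610
  k=2: C(35,2)·0.09^2·0.91^33 = 0.2144707
  k=3: C(35,3)·0.09^3·0.91^32 = 0.2333252
  k=4: C(35,4)·0.09^4·0.91^31 = 0.1846090
1 − 0.7968169 = 0.2031831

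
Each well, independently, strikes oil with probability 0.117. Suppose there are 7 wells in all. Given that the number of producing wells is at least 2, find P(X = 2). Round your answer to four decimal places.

X ~ Binomial(7, 0.117). Want P(X=2 | X≥2) = P(X=2) / P(X≥2).
P(X=2) = C(7,2)·0.117^2·0.883^5 = 0.154310
P(X≥2) = 1 − 0.418528 − 0.388193 = 0.193278
Ratio = 0.154310 / 0.193278 = 0.798384

0.7984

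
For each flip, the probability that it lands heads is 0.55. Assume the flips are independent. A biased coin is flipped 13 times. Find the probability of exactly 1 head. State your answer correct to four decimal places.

0.0005

X ~ Binomial(n=13, p=0.55).
P(X=1) = C(13,1) · p^1 · (1−p)^12
= 13 · 0.55 · 6.8953e-05 = 0.000493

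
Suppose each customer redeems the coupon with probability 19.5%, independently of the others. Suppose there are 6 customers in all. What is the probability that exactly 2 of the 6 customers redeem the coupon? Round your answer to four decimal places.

0.2395

X ~ Binomial(n=6, p=0.195).
P(X=2) = C(6,2) · p^2 · (1−p)^4
= 15 · 0.038025 · 0.41994 = 0.239521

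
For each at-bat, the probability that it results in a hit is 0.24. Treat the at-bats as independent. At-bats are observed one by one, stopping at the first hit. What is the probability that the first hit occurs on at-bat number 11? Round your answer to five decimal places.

0.01543

Geometric (trials to first success), p = 0.24.
P(Y = 11) = (1−p)^10 · p = 0.064289 · 0.24 = 0.0154293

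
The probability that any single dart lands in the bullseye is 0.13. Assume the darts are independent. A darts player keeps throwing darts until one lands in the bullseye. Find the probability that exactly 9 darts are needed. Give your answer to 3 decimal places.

0.043

Geometric (trials to first success), p = 0.13.
P(Y = 9) = (1−p)^8 · p = 0.32821 · 0.13 = 0.04267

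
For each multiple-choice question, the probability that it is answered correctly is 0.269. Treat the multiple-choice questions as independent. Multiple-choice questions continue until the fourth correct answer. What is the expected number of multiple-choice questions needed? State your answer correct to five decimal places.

Y = total multiple-choice questions until the fourth success; negative binomial with r=4, p=0.269.
E[Y] = r / p = 4 / 0.269 = 14.8698885

14.86989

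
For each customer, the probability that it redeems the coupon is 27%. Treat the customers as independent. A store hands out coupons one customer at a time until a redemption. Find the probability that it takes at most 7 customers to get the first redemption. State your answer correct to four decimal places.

Y = number of customers to the first success; geometric, p = 0.27.
P(Y ≤ 7) = 1 − (1−p)^7 = 1 − 0.110474 = 0.889526

0.8895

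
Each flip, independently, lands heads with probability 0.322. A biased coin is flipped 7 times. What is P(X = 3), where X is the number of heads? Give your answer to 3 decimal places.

0.247

X ~ Binomial(n=7, p=0.322).
P(X=3) = C(7,3) · p^3 · (1−p)^4
= 35 · 0.033386 · 0.21131 = 0.24692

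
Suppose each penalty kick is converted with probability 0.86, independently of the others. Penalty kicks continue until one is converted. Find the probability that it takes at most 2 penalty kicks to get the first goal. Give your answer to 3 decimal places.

0.980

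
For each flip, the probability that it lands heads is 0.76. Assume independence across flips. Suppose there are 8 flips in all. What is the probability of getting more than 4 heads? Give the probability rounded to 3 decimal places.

X ~ Binomial(8, 0.76); P(X ≥ 5) = Σ C(8,k) p^k (1−p)^(8−k) over k:
  k=5: C(8,5)·0.76^5·0.24^3 = 0.19629
  k=6: C(8,6)·0.76^6·0.24^2 = 0.31079
  k=7: C(8,7)·0.76^7·0.24^1 = 0.28119
  k=8: C(8,8)·0.76^8·0.24^0 = 0.11130
Total = 0.89956

0.900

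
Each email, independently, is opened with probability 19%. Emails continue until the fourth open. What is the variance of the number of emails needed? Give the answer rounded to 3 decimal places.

Y = total emails until the fourth success; negative binomial with r=4, p=0.19.
Var(Y) = r(1−p)/p² = 4·0.81 / 0.19² = 89.75069

89.751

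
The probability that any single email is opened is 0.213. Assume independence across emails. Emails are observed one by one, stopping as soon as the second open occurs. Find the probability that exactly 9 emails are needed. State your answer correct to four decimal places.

0.0679

Y = trial on which the second success occurs; negative binomial, r=2, p=0.213.
P(Y=9) = C(8,1) · p^2 · (1−p)^7
= 8 · 0.045369 · 0.18699 = 0.067869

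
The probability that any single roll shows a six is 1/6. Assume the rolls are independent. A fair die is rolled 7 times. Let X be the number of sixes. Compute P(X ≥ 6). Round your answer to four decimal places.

0.0001

X ~ Binomial(7, 0.166667); P(X ≥ 6) = Σ C(7,k) p^k (1−p)^(7−k) over k:
  k=6: C(7,6)·0.166667^6·0.833333^1 = 0.000125
  k=7: C(7,7)·0.166667^7·0.833333^0 = 0.000004
Total = 0.000129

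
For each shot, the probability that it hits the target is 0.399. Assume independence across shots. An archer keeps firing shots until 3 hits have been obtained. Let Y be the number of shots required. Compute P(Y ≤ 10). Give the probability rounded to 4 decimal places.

Finishing within 10 shots ⇔ at least 3 successes in the first 10. With X ~ Binomial(10, 0.399), P(Y ≤ 10) = 1 − P(X ≤ 2).
  k=0: C(10,0)·0.399^0·0.601^10 = 0.006148
  k=1: C(10,1)·0.399^1·0.601^9 = 0.040817
  k=2: C(10,2)·0.399^2·0.601^8 = 0.121942
1 − 0.168908 = 0.831092

0.8311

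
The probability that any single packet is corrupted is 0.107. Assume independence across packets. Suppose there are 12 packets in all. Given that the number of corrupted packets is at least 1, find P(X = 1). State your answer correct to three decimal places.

0.498

X ~ Binomial(12, 0.107). Want P(X=1 | X≥1) = P(X=1) / P(X≥1).
P(X=1) = C(12,1)·0.107^1·0.893^11 = 0.36977
P(X≥1) = 1 − 0.25717 = 0.74283
Ratio = 0.36977 / 0.74283 = 0.49778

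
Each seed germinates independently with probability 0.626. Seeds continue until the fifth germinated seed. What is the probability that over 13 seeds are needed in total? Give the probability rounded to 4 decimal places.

0.0202

Needing more than 13 seeds ⇔ fewer than 5 successes in the first 13. With X ~ Binomial(13, 0.626), P(Y > 13) = P(X ≤ 4).
  k=0: C(13,0)·0.626^0·0.374^13 = 0.000003
  k=1: C(13,1)·0.626^1·0.374^12 = 0.000061
  k=2: C(13,2)·0.626^2·0.374^11 = 0.000612
  k=3: C(13,3)·0.626^3·0.374^10 = 0.003757
  k=4: C(13,4)·0.626^4·0.374^9 = 0.015720
P(X ≤ 4) = 0.020152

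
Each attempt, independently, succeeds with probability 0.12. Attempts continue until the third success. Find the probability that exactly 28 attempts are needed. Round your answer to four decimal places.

Y = trial on which the third success occurs; negative binomial, r=3, p=0.12.
P(Y=28) = C(27,2) · p^3 · (1−p)^25
= 351 · 0.001728 · 0.040932 = 0.024827

0.0248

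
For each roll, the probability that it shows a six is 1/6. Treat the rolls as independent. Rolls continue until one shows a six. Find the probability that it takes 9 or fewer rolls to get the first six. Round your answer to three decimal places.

Y = number of rolls to the first success; geometric, p = 0.166667.
P(Y ≤ 9) = 1 − (1−p)^9 = 1 − 0.19381 = 0.80619

0.806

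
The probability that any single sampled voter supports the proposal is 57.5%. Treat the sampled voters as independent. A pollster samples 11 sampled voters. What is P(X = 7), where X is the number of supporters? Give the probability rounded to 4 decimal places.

0.2237

X ~ Binomial(n=11, p=0.575).
P(X=7) = C(11,7) · p^7 · (1−p)^4
= 330 · 0.020781 · 0.032625 = 0.223740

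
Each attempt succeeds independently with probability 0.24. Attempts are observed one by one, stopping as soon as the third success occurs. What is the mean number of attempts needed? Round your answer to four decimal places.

12.5000

Y = total attempts until the third success; negative binomial with r=3, p=0.24.
E[Y] = r / p = 3 / 0.24 = 12.500000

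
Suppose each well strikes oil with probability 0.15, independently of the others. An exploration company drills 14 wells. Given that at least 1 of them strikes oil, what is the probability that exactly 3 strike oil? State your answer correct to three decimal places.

0.229

X ~ Binomial(14, 0.15). Want P(X=3 | X≥1) = P(X=3) / P(X≥1).
P(X=3) = C(14,3)·0.15^3·0.85^11 = 0.20558
P(X≥1) = 1 − 0.10277 = 0.89723
Ratio = 0.20558 / 0.89723 = 0.22913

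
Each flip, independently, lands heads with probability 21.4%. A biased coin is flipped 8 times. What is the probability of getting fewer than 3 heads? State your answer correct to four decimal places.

X ~ Binomial(8, 0.214); P(X ≤ 2) = Σ C(8,k) p^k (1−p)^(8−k) over k:
  k=0: C(8,0)·0.214^0·0.786^8 = 0.145673
  k=1: C(8,1)·0.214^1·0.786^7 = 0.317294
  k=2: C(8,2)·0.214^2·0.786^6 = 0.302358
Total = 0.765325

0.7653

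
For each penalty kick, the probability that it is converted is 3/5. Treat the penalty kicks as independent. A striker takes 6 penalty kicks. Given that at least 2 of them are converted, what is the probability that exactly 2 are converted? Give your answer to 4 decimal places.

X ~ Binomial(6, 0.60). Want P(X=2 | X≥2) = P(X=2) / P(X≥2).
P(X=2) = C(6,2)·0.60^2·0.40^4 = 0.138240
P(X≥2) = 1 − 0.004096 − 0.036864 = 0.959040
Ratio = 0.138240 / 0.959040 = 0.144144

0.1441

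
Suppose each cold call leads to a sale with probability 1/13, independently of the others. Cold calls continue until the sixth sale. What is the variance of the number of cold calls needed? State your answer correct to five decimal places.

Y = total cold calls until the sixth success; negative binomial with r=6, p=0.076923.
Var(Y) = r(1−p)/p² = 6·0.923077 / 0.076923² = 936.0000000

936.00000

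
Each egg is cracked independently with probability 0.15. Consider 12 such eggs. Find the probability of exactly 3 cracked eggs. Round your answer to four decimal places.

X ~ Binomial(n=12, p=0.15).
P(X=3) = C(12,3) · p^3 · (1−p)^9
= 220 · 0.003375 · 0.23162 = 0.171976

0.1720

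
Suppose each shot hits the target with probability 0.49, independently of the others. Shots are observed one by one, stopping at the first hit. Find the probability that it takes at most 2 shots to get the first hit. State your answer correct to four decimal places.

0.7399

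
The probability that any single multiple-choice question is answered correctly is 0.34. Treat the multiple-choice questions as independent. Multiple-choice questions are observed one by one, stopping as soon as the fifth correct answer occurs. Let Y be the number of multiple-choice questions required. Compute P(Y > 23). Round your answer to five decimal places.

0.06688

Needing more than 23 multiple-choice questions ⇔ fewer than 5 successes in the first 23. With X ~ Binomial(23, 0.34), P(Y > 23) = P(X ≤ 4).
  k=0: C(23,0)·0.34^0·0.66^23 = 0.0000707
  k=1: C(23,1)·0.34^1·0.66^22 = 0.0008379
  k=2: C(23,2)·0.34^2·0.66^21 = 0.0047479
  k=3: C(23,3)·0.34^3·0.66^20 = 0.0171212
  k=4: C(23,4)·0.34^4·0.66^19 = 0.0441000
P(X ≤ 4) = 0.0668777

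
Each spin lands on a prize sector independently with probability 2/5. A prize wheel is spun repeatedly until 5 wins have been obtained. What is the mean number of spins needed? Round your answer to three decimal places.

Y = total spins until the fifth success; negative binomial with r=5, p=0.40.
E[Y] = r / p = 5 / 0.40 = 12.50000

12.500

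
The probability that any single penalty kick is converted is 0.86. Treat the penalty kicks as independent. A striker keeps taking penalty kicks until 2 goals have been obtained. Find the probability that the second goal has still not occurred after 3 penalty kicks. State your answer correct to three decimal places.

Needing more than 3 penalty kicks ⇔ fewer than 2 successes in the first 3. With X ~ Binomial(3, 0.86), P(Y > 3) = P(X ≤ 1).
  k=0: C(3,0)·0.86^0·0.14^3 = 0.00274
  k=1: C(3,1)·0.86^1·0.14^2 = 0.05057
P(X ≤ 1) = 0.05331

0.053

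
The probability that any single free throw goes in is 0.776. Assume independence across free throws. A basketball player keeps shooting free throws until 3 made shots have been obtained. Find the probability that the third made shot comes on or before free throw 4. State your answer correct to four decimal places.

0.7813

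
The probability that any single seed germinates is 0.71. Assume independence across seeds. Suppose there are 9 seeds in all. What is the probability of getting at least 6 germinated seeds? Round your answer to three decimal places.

X ~ Binomial(9, 0.71); P(X ≥ 6) = Σ C(9,k) p^k (1−p)^(9−k) over k:
  k=6: C(9,6)·0.71^6·0.29^3 = 0.26244
  k=7: C(9,7)·0.71^7·0.29^2 = 0.27536
  k=8: C(9,8)·0.71^8·0.29^1 = 0.16854
  k=9: C(9,9)·0.71^9·0.29^0 = 0.04585
Total = 0.75219

0.752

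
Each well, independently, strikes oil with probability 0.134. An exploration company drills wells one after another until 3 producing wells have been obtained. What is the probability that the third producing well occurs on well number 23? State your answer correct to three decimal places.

0.031

Y = trial on which the third success occurs; negative binomial, r=3, p=0.134.
P(Y=23) = C(22,2) · p^3 · (1−p)^20
= 231 · 0.0024061 · 0.05628 = 0.03128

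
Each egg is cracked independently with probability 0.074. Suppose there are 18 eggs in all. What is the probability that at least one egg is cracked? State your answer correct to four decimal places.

0.7494

P(at least one) = 1 − P(none) = 1 − (1 − 0.074)^18
= 1 − 0.250610 = 0.749390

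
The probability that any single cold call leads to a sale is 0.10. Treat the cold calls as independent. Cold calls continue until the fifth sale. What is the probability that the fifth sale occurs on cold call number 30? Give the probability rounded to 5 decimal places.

0.01705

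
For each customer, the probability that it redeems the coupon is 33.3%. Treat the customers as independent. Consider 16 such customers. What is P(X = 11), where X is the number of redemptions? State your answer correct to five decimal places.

X ~ Binomial(n=16, p=0.333).
P(X=11) = C(16,11) · p^11 · (1−p)^5
= 4368 · 5.5832e-06 · 0.13202 = 0.0032196

0.00322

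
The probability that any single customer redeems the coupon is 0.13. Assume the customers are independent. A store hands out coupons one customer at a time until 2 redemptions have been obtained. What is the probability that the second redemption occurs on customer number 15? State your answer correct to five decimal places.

Y = trial on which the second success occurs; negative binomial, r=2, p=0.13.
P(Y=15) = C(14,1) · p^2 · (1−p)^13
= 14 · 0.0169 · 0.16359 = 0.0387048

0.03870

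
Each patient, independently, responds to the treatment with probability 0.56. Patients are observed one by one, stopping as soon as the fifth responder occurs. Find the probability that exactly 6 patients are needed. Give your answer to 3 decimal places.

0.121

Y = trial on which the fifth success occurs; negative binomial, r=5, p=0.56.
P(Y=6) = C(5,4) · p^5 · (1−p)^1
= 5 · 0.055073 · 0.44 = 0.12116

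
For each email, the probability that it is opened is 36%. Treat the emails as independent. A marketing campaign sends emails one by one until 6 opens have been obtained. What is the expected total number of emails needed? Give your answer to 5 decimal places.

16.66667

Y = total emails until the sixth success; negative binomial with r=6, p=0.36.
E[Y] = r / p = 6 / 0.36 = 16.6666667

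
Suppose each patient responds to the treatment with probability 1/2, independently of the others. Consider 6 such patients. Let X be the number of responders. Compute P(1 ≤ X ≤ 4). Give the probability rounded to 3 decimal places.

X ~ Binomial(6, 0.50); P(1 ≤ X ≤ 4) = Σ C(6,k) p^k (1−p)^(6−k) over k:
  k=1: C(6,1)·0.50^1·0.50^5 = 0.09375
  k=2: C(6,2)·0.50^2·0.50^4 = 0.23438
  k=3: C(6,3)·0.50^3·0.50^3 = 0.31250
  k=4: C(6,4)·0.50^4·0.50^2 = 0.23438
Total = 0.87500

0.875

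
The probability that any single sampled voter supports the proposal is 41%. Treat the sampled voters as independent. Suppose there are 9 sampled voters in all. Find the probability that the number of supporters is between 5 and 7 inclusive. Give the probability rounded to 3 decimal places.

0.283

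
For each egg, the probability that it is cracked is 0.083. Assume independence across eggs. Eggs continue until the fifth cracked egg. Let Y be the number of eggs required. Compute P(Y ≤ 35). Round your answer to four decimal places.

Finishing within 35 eggs ⇔ at least 5 successes in the first 35. With X ~ Binomial(35, 0.083), P(Y ≤ 35) = 1 − P(X ≤ 4).
  k=0: C(35,0)·0.083^0·0.917^35 = 0.048187
  k=1: C(35,1)·0.083^1·0.917^34 = 0.152652
  k=2: C(35,2)·0.083^2·0.917^33 = 0.234888
  k=3: C(35,3)·0.083^3·0.917^32 = 0.233864
  k=4: C(35,4)·0.083^4·0.917^31 = 0.169341
1 − 0.838932 = 0.161068

0.1611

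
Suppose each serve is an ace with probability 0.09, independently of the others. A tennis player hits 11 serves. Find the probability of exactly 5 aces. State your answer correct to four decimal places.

X ~ Binomial(n=11, p=0.09).
P(X=5) = C(11,5) · p^5 · (1−p)^6
= 462 · 5.9049e-06 · 0.56787 = 0.001549

0.0015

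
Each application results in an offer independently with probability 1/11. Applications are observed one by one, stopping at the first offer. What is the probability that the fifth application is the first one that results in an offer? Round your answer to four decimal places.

Geometric (trials to first success), p = 0.090909.
P(Y = 5) = (1−p)^4 · p = 0.68301 · 0.090909 = 0.062092

0.0621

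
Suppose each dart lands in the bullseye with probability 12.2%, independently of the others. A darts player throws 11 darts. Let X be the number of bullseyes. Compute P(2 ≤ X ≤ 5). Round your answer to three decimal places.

0.395

X ~ Binomial(11, 0.122); P(2 ≤ X ≤ 5) = Σ C(11,k) p^k (1−p)^(11−k) over k:
  k=2: C(11,2)·0.122^2·0.878^9 = 0.25382
  k=3: C(11,3)·0.122^3·0.878^8 = 0.10581
  k=4: C(11,4)·0.122^4·0.878^7 = 0.02940
  k=5: C(11,5)·0.122^5·0.878^6 = 0.00572
Total = 0.39476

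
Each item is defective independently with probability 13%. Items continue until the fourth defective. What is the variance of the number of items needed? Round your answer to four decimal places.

205.9172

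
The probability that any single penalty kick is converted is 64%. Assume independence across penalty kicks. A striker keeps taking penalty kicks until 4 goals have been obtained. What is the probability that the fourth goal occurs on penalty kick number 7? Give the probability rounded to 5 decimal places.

0.15655

Y = trial on which the fourth success occurs; negative binomial, r=4, p=0.64.
P(Y=7) = C(6,3) · p^4 · (1−p)^3
= 20 · 0.16777 · 0.046656 = 0.1565516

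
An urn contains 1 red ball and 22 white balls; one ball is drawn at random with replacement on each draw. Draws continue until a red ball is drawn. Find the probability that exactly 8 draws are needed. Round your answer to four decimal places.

0.0319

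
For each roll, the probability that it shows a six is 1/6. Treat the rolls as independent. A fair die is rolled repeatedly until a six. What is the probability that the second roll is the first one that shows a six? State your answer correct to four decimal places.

0.1389

Geometric (trials to first success), p = 0.166667.
P(Y = 2) = (1−p)^1 · p = 0.83333 · 0.166667 = 0.138889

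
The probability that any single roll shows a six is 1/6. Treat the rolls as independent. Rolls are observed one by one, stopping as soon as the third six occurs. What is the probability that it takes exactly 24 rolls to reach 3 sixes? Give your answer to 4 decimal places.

Y = trial on which the third success occurs; negative binomial, r=3, p=0.166667.
P(Y=24) = C(23,2) · p^3 · (1−p)^21
= 253 · 0.0046296 · 0.021737 = 0.025460

0.0255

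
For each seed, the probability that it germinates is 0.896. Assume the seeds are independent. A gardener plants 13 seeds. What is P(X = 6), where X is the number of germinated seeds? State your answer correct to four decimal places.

X ~ Binomial(n=13, p=0.896).
P(X=6) = C(13,6) · p^6 · (1−p)^7
= 1716 · 0.51743 · 1.3159e-07 = 0.000117

0.0001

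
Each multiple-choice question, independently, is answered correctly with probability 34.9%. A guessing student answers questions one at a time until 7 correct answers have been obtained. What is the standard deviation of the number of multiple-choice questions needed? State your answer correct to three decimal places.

6.117

Y = total multiple-choice questions until the seventh success; negative binomial with r=7, p=0.349.
SD(Y) = √[r(1−p)/p²] = √(37.41349) = 6.11666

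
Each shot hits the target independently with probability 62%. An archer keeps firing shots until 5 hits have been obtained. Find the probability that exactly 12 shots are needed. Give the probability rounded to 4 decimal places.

Y = trial on which the fifth success occurs; negative binomial, r=5, p=0.62.
P(Y=12) = C(11,4) · p^5 · (1−p)^7
= 330 · 0.091613 · 0.0011442 = 0.034591

0.0346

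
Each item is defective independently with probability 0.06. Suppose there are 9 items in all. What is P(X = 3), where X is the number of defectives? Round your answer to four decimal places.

0.0125

X ~ Binomial(n=9, p=0.06).
P(X=3) = C(9,3) · p^3 · (1−p)^6
= 84 · 0.000216 · 0.68987 = 0.012517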